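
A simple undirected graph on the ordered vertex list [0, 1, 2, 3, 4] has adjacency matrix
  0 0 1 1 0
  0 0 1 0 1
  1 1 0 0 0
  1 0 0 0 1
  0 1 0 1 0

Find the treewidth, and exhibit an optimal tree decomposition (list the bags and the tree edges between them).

Each bag holds 3 vertices, so the decomposition has width 2, which upper-bounds the treewidth. Since 1–4–3–0–2–1 is a cycle in G, G is not acyclic. Forests are exactly the graphs of treewidth ≤ 1, so tw(G) ≥ 2. Therefore the treewidth is 2.

Treewidth 2.
One optimal decomposition is:
Bags: B1 = {1, 3, 4}  B2 = {0, 1, 3}  B3 = {0, 1, 2}
Tree: B1–B2, B2–B3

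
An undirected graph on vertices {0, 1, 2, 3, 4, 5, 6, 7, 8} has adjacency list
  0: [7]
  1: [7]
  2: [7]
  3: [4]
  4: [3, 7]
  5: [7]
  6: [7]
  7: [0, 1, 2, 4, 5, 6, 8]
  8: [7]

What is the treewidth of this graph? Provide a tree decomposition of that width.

The largest bag has 2 vertices, giving width 1; this decomposition certifies tw(G) ≤ 1. Since G has at least one edge (e.g. 4–7), it is not an edgeless graph, so tw(G) ≥ 1. Therefore the treewidth is 1.

Treewidth 1.
One such decomposition:
Bags: B1 = {4, 7}  B2 = {0, 7}  B3 = {1, 7}  B4 = {2, 7}  B5 = {6, 7}  B6 = {5, 7}  B7 = {3, 4}  B8 = {7, 8}
Tree: B1–B2, B2–B3, B2–B4, B1–B5, B1–B6, B1–B7, B2–B8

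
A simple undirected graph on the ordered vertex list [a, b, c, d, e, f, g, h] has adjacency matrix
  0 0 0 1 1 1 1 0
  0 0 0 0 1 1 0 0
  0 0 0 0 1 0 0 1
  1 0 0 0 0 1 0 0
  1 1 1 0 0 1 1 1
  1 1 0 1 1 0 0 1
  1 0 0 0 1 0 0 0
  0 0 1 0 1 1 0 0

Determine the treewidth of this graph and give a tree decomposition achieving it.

The largest bag has 3 vertices, giving width 2; this decomposition certifies tw(G) ≤ 2. Conversely, {a, d, f} is a clique of size 3, and the vertices of any clique must share a bag in every tree decomposition; so some bag has ≥ 3 vertices and tw(G) ≥ 2. Hence tw(G) = 2 exactly.

Treewidth 2.
One optimal decomposition is:
Bags: B1 = {a, e, f}  B2 = {b, e, f}  B3 = {a, d, f}  B4 = {e, f, h}  B5 = {c, e, h}  B6 = {a, e, g}
Tree: B1–B2, B1–B3, B1–B4, B4–B5, B1–B6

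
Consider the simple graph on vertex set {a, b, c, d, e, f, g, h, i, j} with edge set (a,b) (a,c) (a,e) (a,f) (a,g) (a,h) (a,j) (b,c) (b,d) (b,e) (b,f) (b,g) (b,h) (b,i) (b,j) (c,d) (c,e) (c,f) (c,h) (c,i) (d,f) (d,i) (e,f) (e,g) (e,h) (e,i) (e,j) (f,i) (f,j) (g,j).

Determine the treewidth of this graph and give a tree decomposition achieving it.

Each bag holds 5 vertices, so the decomposition has width 4, which upper-bounds the treewidth. For the lower bound, the 5 vertices {b, c, d, f, i} are pairwise adjacent, and any tree decomposition puts a clique entirely inside one bag — forcing width ≥ 4. Therefore the treewidth is 4.

Treewidth 4.
One such decomposition:
Bags: B1 = {b, c, e, f, i}  B2 = {a, b, c, e, f}  B3 = {a, b, c, e, h}  B4 = {a, b, e, f, j}  B5 = {a, b, e, g, j}  B6 = {b, c, d, f, i}
Tree: B1–B2, B2–B3, B2–B4, B4–B5, B1–B6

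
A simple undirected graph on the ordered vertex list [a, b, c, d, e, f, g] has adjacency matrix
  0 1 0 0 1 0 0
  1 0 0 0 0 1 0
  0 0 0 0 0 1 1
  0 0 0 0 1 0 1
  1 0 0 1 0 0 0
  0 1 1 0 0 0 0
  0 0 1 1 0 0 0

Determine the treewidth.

2

A width-2 tree decomposition is:
Bags: B1 = {a, b, f}  B2 = {a, c, f}  B3 = {a, c, g}  B4 = {a, d, g}  B5 = {a, d, e}
Tree: B1–B2, B2–B3, B3–B4, B4–B5
The largest bag has 3 vertices, giving width 2; this decomposition certifies tw(G) ≤ 2. The edges a–b–f–c–g–d–e–a form a cycle, so G is not a tree and its treewidth is at least 2. Combining the bounds, tw(G) = 2.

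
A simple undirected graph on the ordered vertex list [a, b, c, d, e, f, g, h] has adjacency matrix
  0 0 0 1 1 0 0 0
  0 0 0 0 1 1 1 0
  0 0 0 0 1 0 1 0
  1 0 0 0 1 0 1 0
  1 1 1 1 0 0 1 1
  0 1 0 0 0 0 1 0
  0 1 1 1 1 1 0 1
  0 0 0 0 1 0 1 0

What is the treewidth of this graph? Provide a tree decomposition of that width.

Every bag has size at most 3, so the width is 3 − 1 = 2 and tw(G) ≤ 2. Conversely, {d, e, g} is a clique of size 3, and the vertices of any clique must share a bag in every tree decomposition; so some bag has ≥ 3 vertices and tw(G) ≥ 2. The upper and lower bounds meet at 2, so that is the treewidth.

Treewidth 2.
One such decomposition:
Bags: B1 = {b, e, g}  B2 = {c, e, g}  B3 = {e, g, h}  B4 = {d, e, g}  B5 = {a, d, e}  B6 = {b, f, g}
Tree: B1–B2, B2–B3, B2–B4, B4–B5, B1–B6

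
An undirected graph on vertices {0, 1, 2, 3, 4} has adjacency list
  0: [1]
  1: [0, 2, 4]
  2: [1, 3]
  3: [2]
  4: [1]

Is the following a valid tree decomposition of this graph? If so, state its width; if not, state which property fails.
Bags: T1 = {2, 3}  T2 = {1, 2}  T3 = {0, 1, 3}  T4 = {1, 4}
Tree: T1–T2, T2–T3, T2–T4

No — bags containing vertex 3 are not connected in the tree.

A tree decomposition must satisfy three properties: every vertex lies in some bag; for every edge, both endpoints lie together in some bag; and for every vertex, the bags containing it form a connected subtree. Here bags containing vertex 3 are not connected in the tree, so the decomposition is invalid.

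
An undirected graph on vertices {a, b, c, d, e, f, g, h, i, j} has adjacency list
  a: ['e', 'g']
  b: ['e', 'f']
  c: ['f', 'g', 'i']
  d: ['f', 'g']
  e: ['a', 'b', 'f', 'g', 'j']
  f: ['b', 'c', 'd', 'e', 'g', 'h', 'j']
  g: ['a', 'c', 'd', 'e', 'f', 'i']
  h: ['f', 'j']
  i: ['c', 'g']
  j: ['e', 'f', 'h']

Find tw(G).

2

A width-2 tree decomposition is:
Bags: B1 = {e, f, g}  B2 = {c, f, g}  B3 = {b, e, f}  B4 = {e, f, j}  B5 = {c, g, i}  B6 = {f, h, j}  B7 = {a, e, g}  B8 = {d, f, g}
Tree: B1–B2, B1–B3, B3–B4, B2–B5, B4–B6, B1–B7, B2–B8
The largest bag has 3 vertices, giving width 2; this decomposition certifies tw(G) ≤ 2. On the other hand G contains the 3-clique {a, e, g}. A clique must lie in a single bag of any decomposition, so no decomposition can have width below 2. The upper and lower bounds meet at 2, so that is the treewidth.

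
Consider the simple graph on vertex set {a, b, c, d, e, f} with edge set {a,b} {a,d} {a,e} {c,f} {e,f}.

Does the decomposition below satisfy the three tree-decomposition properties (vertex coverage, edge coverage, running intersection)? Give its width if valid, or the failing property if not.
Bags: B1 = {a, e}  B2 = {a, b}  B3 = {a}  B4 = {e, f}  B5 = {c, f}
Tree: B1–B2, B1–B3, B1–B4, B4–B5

No — vertex d appears in no bag.

A tree decomposition must satisfy three properties: every vertex lies in some bag; for every edge, both endpoints lie together in some bag; and for every vertex, the bags containing it form a connected subtree. Here vertex d appears in no bag, so the decomposition is invalid.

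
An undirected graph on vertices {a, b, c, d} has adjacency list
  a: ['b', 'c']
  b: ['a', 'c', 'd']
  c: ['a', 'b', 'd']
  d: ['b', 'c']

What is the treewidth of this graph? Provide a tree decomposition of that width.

Treewidth 2.
Bags: B1 = {a, b, c}  B2 = {b, c, d}
Tree: B1–B2

Each bag holds 3 vertices, so the decomposition has width 2, which upper-bounds the treewidth. Conversely, {b, c, d} is a clique of size 3, and the vertices of any clique must share a bag in every tree decomposition; so some bag has ≥ 3 vertices and tw(G) ≥ 2. The upper and lower bounds meet at 2, so that is the treewidth.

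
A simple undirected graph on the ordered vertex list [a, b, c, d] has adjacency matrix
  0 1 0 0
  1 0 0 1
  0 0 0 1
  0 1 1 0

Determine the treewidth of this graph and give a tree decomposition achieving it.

Each bag holds 2 vertices, so the decomposition has width 1, which upper-bounds the treewidth. Any graph with an edge has treewidth ≥ 1, and G has the edge d–b. The upper and lower bounds meet at 1, so that is the treewidth.

Treewidth 1.
One such decomposition:
Bags: B1 = {b, d}  B2 = {a, b}  B3 = {c, d}
Tree: B1–B2, B1–B3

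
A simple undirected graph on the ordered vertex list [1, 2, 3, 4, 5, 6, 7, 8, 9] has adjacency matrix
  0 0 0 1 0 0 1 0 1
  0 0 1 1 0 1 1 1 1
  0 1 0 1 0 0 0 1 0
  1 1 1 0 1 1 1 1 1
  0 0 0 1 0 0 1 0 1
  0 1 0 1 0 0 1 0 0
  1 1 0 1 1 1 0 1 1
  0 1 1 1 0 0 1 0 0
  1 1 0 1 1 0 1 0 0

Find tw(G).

A width-3 tree decomposition is:
Bags: B1 = {2, 4, 7, 9}  B2 = {2, 4, 6, 7}  B3 = {1, 4, 7, 9}  B4 = {2, 4, 7, 8}  B5 = {4, 5, 7, 9}  B6 = {2, 3, 4, 8}
Tree: B1–B2, B1–B3, B2–B4, B3–B5, B4–B6
Every bag has size at most 4, so the width is 4 − 1 = 3 and tw(G) ≤ 3. Conversely, {2, 3, 4, 8} is a clique of size 4, and the vertices of any clique must share a bag in every tree decomposition; so some bag has ≥ 4 vertices and tw(G) ≥ 3. Combining the bounds, tw(G) = 3.

3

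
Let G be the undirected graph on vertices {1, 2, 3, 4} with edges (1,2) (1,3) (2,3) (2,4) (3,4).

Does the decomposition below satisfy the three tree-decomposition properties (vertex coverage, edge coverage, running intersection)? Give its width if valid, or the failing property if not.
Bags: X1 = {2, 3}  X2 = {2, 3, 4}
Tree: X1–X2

No — vertex 1 appears in no bag.

A tree decomposition must satisfy three properties: every vertex lies in some bag; for every edge, both endpoints lie together in some bag; and for every vertex, the bags containing it form a connected subtree. Here vertex 1 appears in no bag, so the decomposition is invalid.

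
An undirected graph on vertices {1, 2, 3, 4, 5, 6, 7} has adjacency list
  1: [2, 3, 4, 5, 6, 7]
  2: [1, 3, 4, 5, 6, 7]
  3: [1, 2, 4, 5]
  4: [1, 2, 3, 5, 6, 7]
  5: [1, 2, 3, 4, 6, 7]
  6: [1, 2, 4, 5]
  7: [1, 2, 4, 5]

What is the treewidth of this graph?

A width-4 tree decomposition is:
Bags: B1 = {1, 2, 3, 4, 5}  B2 = {1, 2, 4, 5, 7}  B3 = {1, 2, 4, 5, 6}
Tree: B1–B2, B2–B3
Each bag holds 5 vertices, so the decomposition has width 4, which upper-bounds the treewidth. For the lower bound, the 5 vertices {1, 2, 3, 4, 5} are pairwise adjacent, and any tree decomposition puts a clique entirely inside one bag — forcing width ≥ 4. Therefore the treewidth is 4.

4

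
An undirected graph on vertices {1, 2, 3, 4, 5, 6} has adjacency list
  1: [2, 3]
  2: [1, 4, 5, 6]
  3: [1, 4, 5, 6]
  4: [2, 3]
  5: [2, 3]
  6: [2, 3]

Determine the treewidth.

2

A width-2 tree decomposition is:
Bags: B1 = {1, 2, 3}  B2 = {2, 3, 4}  B3 = {2, 3, 5}  B4 = {2, 3, 6}
Tree: B1–B2, B2–B3, B3–B4
Every bag has size at most 3, so the width is 3 − 1 = 2 and tw(G) ≤ 2. For the lower bound, G contains the cycle 2–1–3–4–2, so G is not a forest; only forests have treewidth ≤ 1, hence tw(G) ≥ 2. Combining the bounds, tw(G) = 2.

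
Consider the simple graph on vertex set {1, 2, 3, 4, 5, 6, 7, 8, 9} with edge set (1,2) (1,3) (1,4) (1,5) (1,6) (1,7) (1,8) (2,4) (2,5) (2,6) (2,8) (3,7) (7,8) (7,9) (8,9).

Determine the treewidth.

2

A width-2 tree decomposition is:
Bags: B1 = {1, 2, 4}  B2 = {1, 2, 8}  B3 = {1, 2, 5}  B4 = {1, 7, 8}  B5 = {1, 2, 6}  B6 = {1, 3, 7}  B7 = {7, 8, 9}
Tree: B1–B2, B2–B3, B2–B4, B1–B5, B4–B6, B4–B7
Every bag has size at most 3, so the width is 3 − 1 = 2 and tw(G) ≤ 2. On the other hand G contains the 3-clique {1, 2, 8}. A clique must lie in a single bag of any decomposition, so no decomposition can have width below 2. Hence tw(G) = 2 exactly.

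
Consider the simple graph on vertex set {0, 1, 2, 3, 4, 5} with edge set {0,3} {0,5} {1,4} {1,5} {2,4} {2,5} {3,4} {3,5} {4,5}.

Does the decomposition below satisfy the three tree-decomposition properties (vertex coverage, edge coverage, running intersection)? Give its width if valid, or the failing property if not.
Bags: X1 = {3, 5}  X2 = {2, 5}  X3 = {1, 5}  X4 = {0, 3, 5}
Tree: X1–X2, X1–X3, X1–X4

No — vertex 4 appears in no bag.

A tree decomposition must satisfy three properties: every vertex lies in some bag; for every edge, both endpoints lie together in some bag; and for every vertex, the bags containing it form a connected subtree. Here vertex 4 appears in no bag, so the decomposition is invalid.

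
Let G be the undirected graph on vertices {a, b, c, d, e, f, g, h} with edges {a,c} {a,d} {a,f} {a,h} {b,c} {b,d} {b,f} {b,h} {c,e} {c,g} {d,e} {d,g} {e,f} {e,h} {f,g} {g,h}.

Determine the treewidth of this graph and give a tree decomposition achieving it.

Treewidth 4.
Bags: B1 = {c, d, f, g, h}  B2 = {a, c, d, f, h}  B3 = {b, c, d, f, h}  B4 = {c, d, e, f, h}
Tree: B1–B2, B2–B3, B3–B4

Each bag holds 5 vertices, so the decomposition has width 4, which upper-bounds the treewidth. For the lower bound: the 5 vertex sets {g,h}, {a,d}, {b,f}, {c}, {e} are disjoint, each induces a connected subgraph, and every pair is joined by at least one edge of G. Contracting each set to a single vertex therefore yields K_{5} as a minor, and since treewidth is minor-monotone, tw(G) ≥ tw(K_{5}) = 4. The upper and lower bounds meet at 4, so that is the treewidth.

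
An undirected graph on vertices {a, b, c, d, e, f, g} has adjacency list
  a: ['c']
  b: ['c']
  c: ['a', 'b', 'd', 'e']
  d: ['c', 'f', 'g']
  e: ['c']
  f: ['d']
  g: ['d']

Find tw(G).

A width-1 tree decomposition is:
Bags: B1 = {b, c}  B2 = {c, e}  B3 = {c, d}  B4 = {d, f}  B5 = {a, c}  B6 = {d, g}
Tree: B1–B2, B2–B3, B3–B4, B2–B5, B3–B6
The largest bag has 2 vertices, giving width 1; this decomposition certifies tw(G) ≤ 1. G has an edge, so its treewidth is at least 1. Combining the bounds, tw(G) = 1.

1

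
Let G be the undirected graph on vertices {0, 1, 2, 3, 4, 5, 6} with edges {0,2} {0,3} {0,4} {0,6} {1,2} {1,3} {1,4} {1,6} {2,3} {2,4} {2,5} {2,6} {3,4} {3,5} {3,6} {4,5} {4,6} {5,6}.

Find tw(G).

A width-4 tree decomposition is:
Bags: B1 = {2, 3, 4, 5, 6}  B2 = {0, 2, 3, 4, 6}  B3 = {1, 2, 3, 4, 6}
Tree: B1–B2, B2–B3
Each bag holds 5 vertices, so the decomposition has width 4, which upper-bounds the treewidth. Conversely, {0, 2, 3, 4, 6} is a clique of size 5, and the vertices of any clique must share a bag in every tree decomposition; so some bag has ≥ 5 vertices and tw(G) ≥ 4. Combining the bounds, tw(G) = 4.

4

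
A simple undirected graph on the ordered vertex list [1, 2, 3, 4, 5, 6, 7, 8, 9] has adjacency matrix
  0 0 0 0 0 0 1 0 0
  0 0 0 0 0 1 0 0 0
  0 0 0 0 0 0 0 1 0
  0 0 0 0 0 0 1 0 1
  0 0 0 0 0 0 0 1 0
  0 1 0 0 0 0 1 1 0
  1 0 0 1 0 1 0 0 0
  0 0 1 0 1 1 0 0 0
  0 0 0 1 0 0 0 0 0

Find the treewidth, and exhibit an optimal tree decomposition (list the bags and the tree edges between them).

Each bag holds 2 vertices, so the decomposition has width 1, which upper-bounds the treewidth. Any graph with an edge has treewidth ≥ 1, and G has the edge 6–7. Hence tw(G) = 1 exactly.

Treewidth 1.
One optimal decomposition is:
Bags: B1 = {6, 7}  B2 = {1, 7}  B3 = {6, 8}  B4 = {4, 7}  B5 = {5, 8}  B6 = {4, 9}  B7 = {2, 6}  B8 = {3, 8}
Tree: B1–B2, B1–B3, B1–B4, B3–B5, B4–B6, B1–B7, B3–B8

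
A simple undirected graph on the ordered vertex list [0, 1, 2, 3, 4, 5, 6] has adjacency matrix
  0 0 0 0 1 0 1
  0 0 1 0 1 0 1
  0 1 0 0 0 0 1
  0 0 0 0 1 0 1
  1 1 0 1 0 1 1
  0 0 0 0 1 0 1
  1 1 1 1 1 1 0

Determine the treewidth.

A width-2 tree decomposition is:
Bags: B1 = {3, 4, 6}  B2 = {0, 4, 6}  B3 = {1, 4, 6}  B4 = {4, 5, 6}  B5 = {1, 2, 6}
Tree: B1–B2, B1–B3, B3–B4, B3–B5
The largest bag has 3 vertices, giving width 2; this decomposition certifies tw(G) ≤ 2. On the other hand G contains the 3-clique {1, 2, 6}. A clique must lie in a single bag of any decomposition, so no decomposition can have width below 2. The upper and lower bounds meet at 2, so that is the treewidth.

2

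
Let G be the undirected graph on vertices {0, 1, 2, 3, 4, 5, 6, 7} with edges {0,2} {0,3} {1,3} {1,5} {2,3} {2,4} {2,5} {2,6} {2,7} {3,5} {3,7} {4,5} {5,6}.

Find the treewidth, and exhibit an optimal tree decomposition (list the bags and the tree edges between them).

Treewidth 2.
One such decomposition:
Bags: B1 = {2, 3, 5}  B2 = {0, 2, 3}  B3 = {2, 5, 6}  B4 = {1, 3, 5}  B5 = {2, 4, 5}  B6 = {2, 3, 7}
Tree: B1–B2, B1–B3, B1–B4, B3–B5, B2–B6

Each bag holds 3 vertices, so the decomposition has width 2, which upper-bounds the treewidth. For the lower bound, the 3 vertices {1, 3, 5} are pairwise adjacent, and any tree decomposition puts a clique entirely inside one bag — forcing width ≥ 2. Combining the bounds, tw(G) = 2.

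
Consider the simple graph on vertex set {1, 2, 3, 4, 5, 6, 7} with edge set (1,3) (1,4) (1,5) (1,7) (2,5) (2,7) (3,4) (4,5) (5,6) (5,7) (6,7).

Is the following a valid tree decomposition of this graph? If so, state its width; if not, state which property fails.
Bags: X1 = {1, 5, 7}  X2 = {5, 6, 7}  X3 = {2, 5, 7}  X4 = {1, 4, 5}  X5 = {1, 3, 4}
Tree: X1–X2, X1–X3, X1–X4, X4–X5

Yes; width 2.

Every vertex of G appears in some bag (union = {1, 2, 3, 4, 5, 6, 7}); every edge is covered by a bag; and for each vertex v the set of bags containing v is connected in the bag tree. The decomposition is therefore valid. The largest bag has 3 vertices, so the width is 2.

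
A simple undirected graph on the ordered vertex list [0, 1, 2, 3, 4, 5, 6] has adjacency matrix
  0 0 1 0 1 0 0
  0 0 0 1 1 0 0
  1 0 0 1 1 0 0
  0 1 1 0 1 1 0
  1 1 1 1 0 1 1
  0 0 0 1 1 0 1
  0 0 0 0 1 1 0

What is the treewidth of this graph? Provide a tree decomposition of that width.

Treewidth 2.
Bags: B1 = {3, 4, 5}  B2 = {2, 3, 4}  B3 = {0, 2, 4}  B4 = {1, 3, 4}  B5 = {4, 5, 6}
Tree: B1–B2, B2–B3, B2–B4, B1–B5

The largest bag has 3 vertices, giving width 2; this decomposition certifies tw(G) ≤ 2. Conversely, {0, 2, 4} is a clique of size 3, and the vertices of any clique must share a bag in every tree decomposition; so some bag has ≥ 3 vertices and tw(G) ≥ 2. Hence tw(G) = 2 exactly.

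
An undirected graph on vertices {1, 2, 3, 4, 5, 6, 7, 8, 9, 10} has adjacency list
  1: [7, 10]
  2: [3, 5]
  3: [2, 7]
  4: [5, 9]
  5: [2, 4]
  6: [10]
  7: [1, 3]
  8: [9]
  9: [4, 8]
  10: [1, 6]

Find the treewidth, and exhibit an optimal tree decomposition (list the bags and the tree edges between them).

Treewidth 1.
One optimal decomposition is:
Bags: B1 = {8, 9}  B2 = {4, 9}  B3 = {4, 5}  B4 = {2, 5}  B5 = {2, 3}  B6 = {3, 7}  B7 = {1, 7}  B8 = {1, 10}  B9 = {6, 10}
Tree: B1–B2, B2–B3, B3–B4, B4–B5, B5–B6, B6–B7, B7–B8, B8–B9

Every bag has size at most 2, so the width is 2 − 1 = 1 and tw(G) ≤ 1. Since G has at least one edge (e.g. 8–9), it is not an edgeless graph, so tw(G) ≥ 1. Hence tw(G) = 1 exactly.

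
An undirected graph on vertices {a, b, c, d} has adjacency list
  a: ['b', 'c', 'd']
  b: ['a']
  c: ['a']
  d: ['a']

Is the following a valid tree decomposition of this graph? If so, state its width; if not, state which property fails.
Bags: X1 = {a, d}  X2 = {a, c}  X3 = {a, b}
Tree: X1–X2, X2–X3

Yes; width 1.

Every vertex of G appears in some bag (union = {a, b, c, d}); every edge is covered by a bag; and for each vertex v the set of bags containing v is connected in the bag tree. The decomposition is therefore valid. The largest bag has 2 vertices, so the width is 1.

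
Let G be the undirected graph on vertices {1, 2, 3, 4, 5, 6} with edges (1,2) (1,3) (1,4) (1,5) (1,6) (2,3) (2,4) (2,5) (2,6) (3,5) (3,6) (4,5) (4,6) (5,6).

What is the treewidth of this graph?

4

A width-4 tree decomposition is:
Bags: B1 = {1, 2, 3, 5, 6}  B2 = {1, 2, 4, 5, 6}
Tree: B1–B2
Each bag holds 5 vertices, so the decomposition has width 4, which upper-bounds the treewidth. Conversely, {1, 2, 3, 5, 6} is a clique of size 5, and the vertices of any clique must share a bag in every tree decomposition; so some bag has ≥ 5 vertices and tw(G) ≥ 4. Hence tw(G) = 4 exactly.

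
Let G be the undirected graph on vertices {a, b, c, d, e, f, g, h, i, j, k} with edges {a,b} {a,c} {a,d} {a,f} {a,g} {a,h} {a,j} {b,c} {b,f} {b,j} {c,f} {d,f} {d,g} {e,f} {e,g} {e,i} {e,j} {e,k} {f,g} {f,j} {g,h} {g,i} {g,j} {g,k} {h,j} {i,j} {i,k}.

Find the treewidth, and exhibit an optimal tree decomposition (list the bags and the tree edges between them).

Treewidth 3.
One optimal decomposition is:
Bags: B1 = {e, f, g, j}  B2 = {a, f, g, j}  B3 = {a, g, h, j}  B4 = {a, d, f, g}  B5 = {e, g, i, j}  B6 = {a, b, f, j}  B7 = {e, g, i, k}  B8 = {a, b, c, f}
Tree: B1–B2, B2–B3, B2–B4, B1–B5, B2–B6, B5–B7, B6–B8

Every bag has size at most 4, so the width is 4 − 1 = 3 and tw(G) ≤ 3. For the lower bound, the 4 vertices {a, d, f, g} are pairwise adjacent, and any tree decomposition puts a clique entirely inside one bag — forcing width ≥ 3. The upper and lower bounds meet at 3, so that is the treewidth.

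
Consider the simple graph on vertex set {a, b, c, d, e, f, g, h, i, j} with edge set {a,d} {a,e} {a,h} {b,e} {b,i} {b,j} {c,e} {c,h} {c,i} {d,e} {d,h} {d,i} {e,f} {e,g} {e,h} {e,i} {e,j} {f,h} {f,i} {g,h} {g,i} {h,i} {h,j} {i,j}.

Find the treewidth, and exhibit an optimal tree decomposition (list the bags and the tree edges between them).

Each bag holds 4 vertices, so the decomposition has width 3, which upper-bounds the treewidth. For the lower bound, the 4 vertices {a, d, e, h} are pairwise adjacent, and any tree decomposition puts a clique entirely inside one bag — forcing width ≥ 3. Combining the bounds, tw(G) = 3.

Treewidth 3.
One optimal decomposition is:
Bags: B1 = {e, g, h, i}  B2 = {e, h, i, j}  B3 = {d, e, h, i}  B4 = {c, e, h, i}  B5 = {e, f, h, i}  B6 = {a, d, e, h}  B7 = {b, e, i, j}
Tree: B1–B2, B2–B3, B2–B4, B1–B5, B3–B6, B2–B7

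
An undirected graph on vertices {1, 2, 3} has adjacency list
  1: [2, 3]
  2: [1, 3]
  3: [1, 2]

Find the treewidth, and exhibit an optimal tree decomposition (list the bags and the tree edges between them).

With just one bag of size 3, the width is 3 − 1 = 2, so tw(G) ≤ 2. For the lower bound, the 3 vertices {1, 2, 3} are pairwise adjacent, and any tree decomposition puts a clique entirely inside one bag — forcing width ≥ 2. Therefore the treewidth is 2.

Treewidth 2.
Bags: B1 = {1, 2, 3}
Tree: (single bag)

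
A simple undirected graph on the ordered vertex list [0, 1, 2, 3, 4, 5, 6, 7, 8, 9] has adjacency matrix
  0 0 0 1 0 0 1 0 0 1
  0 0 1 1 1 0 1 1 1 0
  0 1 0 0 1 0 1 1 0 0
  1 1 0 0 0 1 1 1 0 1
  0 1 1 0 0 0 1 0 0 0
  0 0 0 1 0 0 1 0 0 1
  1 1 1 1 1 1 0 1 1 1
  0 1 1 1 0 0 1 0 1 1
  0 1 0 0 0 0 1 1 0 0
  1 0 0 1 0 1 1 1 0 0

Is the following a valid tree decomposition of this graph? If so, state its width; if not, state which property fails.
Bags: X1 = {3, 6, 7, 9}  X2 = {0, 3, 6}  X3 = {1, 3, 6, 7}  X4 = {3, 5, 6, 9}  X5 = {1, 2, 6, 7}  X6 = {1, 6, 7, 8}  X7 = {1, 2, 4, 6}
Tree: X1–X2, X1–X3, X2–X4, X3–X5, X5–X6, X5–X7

A tree decomposition must satisfy three properties: every vertex lies in some bag; for every edge, both endpoints lie together in some bag; and for every vertex, the bags containing it form a connected subtree. Here edge (9,0) lies in no bag, so the decomposition is invalid.

No — edge (9,0) lies in no bag.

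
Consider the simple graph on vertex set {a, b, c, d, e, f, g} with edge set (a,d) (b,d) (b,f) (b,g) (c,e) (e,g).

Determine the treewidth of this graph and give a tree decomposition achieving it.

Treewidth 1.
One optimal decomposition is:
Bags: B1 = {b, g}  B2 = {b, d}  B3 = {b, f}  B4 = {a, d}  B5 = {e, g}  B6 = {c, e}
Tree: B1–B2, B2–B3, B2–B4, B1–B5, B5–B6

The largest bag has 2 vertices, giving width 1; this decomposition certifies tw(G) ≤ 1. Since G has at least one edge (e.g. b–g), it is not an edgeless graph, so tw(G) ≥ 1. Hence tw(G) = 1 exactly.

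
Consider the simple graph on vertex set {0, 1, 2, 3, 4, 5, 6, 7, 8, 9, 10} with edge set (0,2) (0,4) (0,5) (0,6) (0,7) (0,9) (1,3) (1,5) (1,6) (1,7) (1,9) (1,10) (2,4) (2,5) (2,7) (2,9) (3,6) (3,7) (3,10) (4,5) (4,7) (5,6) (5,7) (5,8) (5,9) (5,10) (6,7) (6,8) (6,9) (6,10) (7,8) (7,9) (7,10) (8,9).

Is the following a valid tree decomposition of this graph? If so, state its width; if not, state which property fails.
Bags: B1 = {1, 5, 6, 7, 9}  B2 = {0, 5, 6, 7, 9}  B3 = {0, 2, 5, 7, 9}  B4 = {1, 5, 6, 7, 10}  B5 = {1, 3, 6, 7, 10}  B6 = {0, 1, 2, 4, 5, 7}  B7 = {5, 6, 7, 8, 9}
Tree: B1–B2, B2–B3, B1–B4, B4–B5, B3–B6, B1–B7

No — bags containing vertex 1 are not connected in the tree.

A tree decomposition must satisfy three properties: every vertex lies in some bag; for every edge, both endpoints lie together in some bag; and for every vertex, the bags containing it form a connected subtree. Here bags containing vertex 1 are not connected in the tree, so the decomposition is invalid.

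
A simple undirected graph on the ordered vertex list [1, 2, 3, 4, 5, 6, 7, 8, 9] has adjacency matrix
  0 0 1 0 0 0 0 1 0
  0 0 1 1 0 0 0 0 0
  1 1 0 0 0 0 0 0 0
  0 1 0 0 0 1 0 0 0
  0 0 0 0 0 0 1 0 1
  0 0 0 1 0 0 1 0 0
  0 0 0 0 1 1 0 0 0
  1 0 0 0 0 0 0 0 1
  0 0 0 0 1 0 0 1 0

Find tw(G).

2

A width-2 tree decomposition is:
Bags: B1 = {5, 6, 7}  B2 = {5, 6, 9}  B3 = {6, 8, 9}  B4 = {1, 6, 8}  B5 = {1, 3, 6}  B6 = {2, 3, 6}  B7 = {2, 4, 6}
Tree: B1–B2, B2–B3, B3–B4, B4–B5, B5–B6, B6–B7
The largest bag has 3 vertices, giving width 2; this decomposition certifies tw(G) ≤ 2. The edges 6–7–5–9–8–1–3–2–4–6 form a cycle, so G is not a tree and its treewidth is at least 2. The upper and lower bounds meet at 2, so that is the treewidth.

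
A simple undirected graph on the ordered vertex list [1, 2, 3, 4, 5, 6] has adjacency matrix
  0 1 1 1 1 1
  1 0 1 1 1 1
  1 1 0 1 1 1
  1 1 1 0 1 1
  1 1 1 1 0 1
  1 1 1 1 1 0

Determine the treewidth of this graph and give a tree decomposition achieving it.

A single bag containing all 6 vertices is trivially a valid decomposition of width 5. On the other hand G contains the 6-clique {1, 2, 3, 4, 5, 6}. A clique must lie in a single bag of any decomposition, so no decomposition can have width below 5. Hence tw(G) = 5 exactly.

Treewidth 5.
One such decomposition:
Bags: B1 = {1, 2, 3, 4, 5, 6}
Tree: (single bag)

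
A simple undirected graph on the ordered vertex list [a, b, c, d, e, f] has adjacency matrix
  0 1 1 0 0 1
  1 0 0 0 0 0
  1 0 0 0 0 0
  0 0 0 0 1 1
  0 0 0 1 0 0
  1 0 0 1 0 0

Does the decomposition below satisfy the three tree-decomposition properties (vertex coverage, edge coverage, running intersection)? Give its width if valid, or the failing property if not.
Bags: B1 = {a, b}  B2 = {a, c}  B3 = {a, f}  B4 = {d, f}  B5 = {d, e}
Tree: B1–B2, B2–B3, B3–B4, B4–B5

Every vertex of G appears in some bag (union = {a, b, c, d, e, f}); every edge is covered by a bag; and for each vertex v the set of bags containing v is connected in the bag tree. The decomposition is therefore valid. The largest bag has 2 vertices, so the width is 1.

Yes; width 1.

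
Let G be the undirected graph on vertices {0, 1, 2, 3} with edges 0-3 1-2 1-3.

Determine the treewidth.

1

A width-1 tree decomposition is:
Bags: B1 = {1, 2}  B2 = {1, 3}  B3 = {0, 3}
Tree: B1–B2, B2–B3
Every bag has size at most 2, so the width is 2 − 1 = 1 and tw(G) ≤ 1. Any graph with an edge has treewidth ≥ 1, and G has the edge 1–2. Combining the bounds, tw(G) = 1.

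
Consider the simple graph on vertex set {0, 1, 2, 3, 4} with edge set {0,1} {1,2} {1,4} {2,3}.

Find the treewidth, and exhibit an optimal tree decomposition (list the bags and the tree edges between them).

Each bag holds 2 vertices, so the decomposition has width 1, which upper-bounds the treewidth. Any graph with an edge has treewidth ≥ 1, and G has the edge 1–2. Therefore the treewidth is 1.

Treewidth 1.
One such decomposition:
Bags: B1 = {1, 2}  B2 = {1, 4}  B3 = {2, 3}  B4 = {0, 1}
Tree: B1–B2, B1–B3, B2–B4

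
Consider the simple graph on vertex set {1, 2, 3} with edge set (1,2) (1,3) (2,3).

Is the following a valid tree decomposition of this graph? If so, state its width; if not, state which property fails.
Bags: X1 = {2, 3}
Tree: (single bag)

A tree decomposition must satisfy three properties: every vertex lies in some bag; for every edge, both endpoints lie together in some bag; and for every vertex, the bags containing it form a connected subtree. Here vertex 1 appears in no bag, so the decomposition is invalid.

No — vertex 1 appears in no bag.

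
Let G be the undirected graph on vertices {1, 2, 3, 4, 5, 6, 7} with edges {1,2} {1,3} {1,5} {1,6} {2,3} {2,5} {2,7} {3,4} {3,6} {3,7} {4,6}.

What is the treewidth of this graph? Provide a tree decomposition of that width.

Treewidth 2.
One such decomposition:
Bags: B1 = {1, 2, 3}  B2 = {2, 3, 7}  B3 = {1, 3, 6}  B4 = {3, 4, 6}  B5 = {1, 2, 5}
Tree: B1–B2, B1–B3, B3–B4, B1–B5

Each bag holds 3 vertices, so the decomposition has width 2, which upper-bounds the treewidth. For the lower bound, the 3 vertices {1, 2, 3} are pairwise adjacent, and any tree decomposition puts a clique entirely inside one bag — forcing width ≥ 2. Therefore the treewidth is 2.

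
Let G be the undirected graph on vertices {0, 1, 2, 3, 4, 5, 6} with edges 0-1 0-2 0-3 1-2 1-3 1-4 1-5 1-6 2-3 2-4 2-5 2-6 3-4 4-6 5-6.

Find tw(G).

A width-3 tree decomposition is:
Bags: B1 = {1, 2, 3, 4}  B2 = {1, 2, 4, 6}  B3 = {0, 1, 2, 3}  B4 = {1, 2, 5, 6}
Tree: B1–B2, B1–B3, B2–B4
Every bag has size at most 4, so the width is 4 − 1 = 3 and tw(G) ≤ 3. On the other hand G contains the 4-clique {0, 1, 2, 3}. A clique must lie in a single bag of any decomposition, so no decomposition can have width below 3. Combining the bounds, tw(G) = 3.

3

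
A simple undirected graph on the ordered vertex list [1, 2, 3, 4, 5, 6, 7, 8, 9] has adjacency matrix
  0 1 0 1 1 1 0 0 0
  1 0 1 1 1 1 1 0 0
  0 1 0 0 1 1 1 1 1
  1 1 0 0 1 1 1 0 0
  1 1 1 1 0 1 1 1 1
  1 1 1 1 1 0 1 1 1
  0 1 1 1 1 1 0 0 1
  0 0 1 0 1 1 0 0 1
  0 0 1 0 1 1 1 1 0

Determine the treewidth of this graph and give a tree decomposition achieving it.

Each bag holds 5 vertices, so the decomposition has width 4, which upper-bounds the treewidth. On the other hand G contains the 5-clique {3, 5, 6, 8, 9}. A clique must lie in a single bag of any decomposition, so no decomposition can have width below 4. Combining the bounds, tw(G) = 4.

Treewidth 4.
One optimal decomposition is:
Bags: B1 = {2, 4, 5, 6, 7}  B2 = {2, 3, 5, 6, 7}  B3 = {3, 5, 6, 7, 9}  B4 = {1, 2, 4, 5, 6}  B5 = {3, 5, 6, 8, 9}
Tree: B1–B2, B2–B3, B1–B4, B3–B5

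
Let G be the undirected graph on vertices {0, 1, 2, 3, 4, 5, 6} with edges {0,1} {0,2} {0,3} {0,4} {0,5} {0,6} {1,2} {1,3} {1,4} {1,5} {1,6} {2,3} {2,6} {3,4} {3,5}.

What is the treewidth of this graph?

3

A width-3 tree decomposition is:
Bags: B1 = {0, 1, 3, 5}  B2 = {0, 1, 3, 4}  B3 = {0, 1, 2, 3}  B4 = {0, 1, 2, 6}
Tree: B1–B2, B1–B3, B3–B4
Each bag holds 4 vertices, so the decomposition has width 3, which upper-bounds the treewidth. On the other hand G contains the 4-clique {0, 1, 2, 3}. A clique must lie in a single bag of any decomposition, so no decomposition can have width below 3. Therefore the treewidth is 3.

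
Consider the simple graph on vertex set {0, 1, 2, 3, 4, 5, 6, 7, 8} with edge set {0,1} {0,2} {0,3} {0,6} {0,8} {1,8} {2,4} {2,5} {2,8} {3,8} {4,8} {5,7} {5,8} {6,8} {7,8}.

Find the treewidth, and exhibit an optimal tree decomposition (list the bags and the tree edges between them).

Each bag holds 3 vertices, so the decomposition has width 2, which upper-bounds the treewidth. Conversely, {0, 1, 8} is a clique of size 3, and the vertices of any clique must share a bag in every tree decomposition; so some bag has ≥ 3 vertices and tw(G) ≥ 2. Combining the bounds, tw(G) = 2.

Treewidth 2.
Bags: B1 = {2, 5, 8}  B2 = {0, 2, 8}  B3 = {2, 4, 8}  B4 = {0, 3, 8}  B5 = {0, 6, 8}  B6 = {0, 1, 8}  B7 = {5, 7, 8}
Tree: B1–B2, B1–B3, B2–B4, B4–B5, B2–B6, B1–B7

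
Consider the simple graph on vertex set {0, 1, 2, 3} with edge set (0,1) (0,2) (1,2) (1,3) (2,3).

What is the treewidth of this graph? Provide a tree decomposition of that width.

The largest bag has 3 vertices, giving width 2; this decomposition certifies tw(G) ≤ 2. Conversely, {0, 1, 2} is a clique of size 3, and the vertices of any clique must share a bag in every tree decomposition; so some bag has ≥ 3 vertices and tw(G) ≥ 2. The upper and lower bounds meet at 2, so that is the treewidth.

Treewidth 2.
One optimal decomposition is:
Bags: B1 = {0, 1, 2}  B2 = {1, 2, 3}
Tree: B1–B2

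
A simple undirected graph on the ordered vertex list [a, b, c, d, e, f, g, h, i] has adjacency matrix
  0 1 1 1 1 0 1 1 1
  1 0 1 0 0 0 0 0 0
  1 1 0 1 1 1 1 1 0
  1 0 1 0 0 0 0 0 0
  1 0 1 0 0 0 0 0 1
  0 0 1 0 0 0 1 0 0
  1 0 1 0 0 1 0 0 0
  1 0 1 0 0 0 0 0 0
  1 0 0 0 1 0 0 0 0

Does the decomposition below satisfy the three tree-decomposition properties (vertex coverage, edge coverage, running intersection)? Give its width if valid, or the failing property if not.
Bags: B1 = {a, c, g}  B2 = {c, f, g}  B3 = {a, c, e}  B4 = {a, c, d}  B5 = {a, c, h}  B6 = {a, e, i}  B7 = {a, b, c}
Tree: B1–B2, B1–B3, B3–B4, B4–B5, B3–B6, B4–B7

Vertex coverage: the bags together contain {a, b, c, d, e, f, g, h, i}, the full vertex set. Edge coverage: each edge of G has both endpoints in at least one bag. Running intersection: for every vertex, the bags containing it form a connected subtree. All three properties hold, so this is a valid tree decomposition of width max|bag| − 1 = 2, and hence tw(G) ≤ 2.

Yes; width 2.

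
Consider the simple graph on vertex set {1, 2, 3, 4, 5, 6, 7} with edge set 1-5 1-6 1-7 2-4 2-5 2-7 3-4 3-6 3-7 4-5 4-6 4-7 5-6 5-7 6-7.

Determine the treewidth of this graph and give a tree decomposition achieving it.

Treewidth 3.
Bags: B1 = {3, 4, 6, 7}  B2 = {4, 5, 6, 7}  B3 = {1, 5, 6, 7}  B4 = {2, 4, 5, 7}
Tree: B1–B2, B2–B3, B2–B4

Every bag has size at most 4, so the width is 4 − 1 = 3 and tw(G) ≤ 3. For the lower bound, the 4 vertices {1, 5, 6, 7} are pairwise adjacent, and any tree decomposition puts a clique entirely inside one bag — forcing width ≥ 3. Combining the bounds, tw(G) = 3.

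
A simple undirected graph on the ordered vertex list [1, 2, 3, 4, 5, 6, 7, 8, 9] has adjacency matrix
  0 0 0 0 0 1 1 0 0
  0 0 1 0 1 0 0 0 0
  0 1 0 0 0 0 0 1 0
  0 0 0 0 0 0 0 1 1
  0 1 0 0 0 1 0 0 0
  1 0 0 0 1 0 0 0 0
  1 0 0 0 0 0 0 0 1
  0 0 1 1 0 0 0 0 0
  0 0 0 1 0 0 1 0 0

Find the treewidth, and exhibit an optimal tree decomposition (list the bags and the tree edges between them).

Every bag has size at most 3, so the width is 3 − 1 = 2 and tw(G) ≤ 2. The edges 9–7–1–6–5–2–3–8–4–9 form a cycle, so G is not a tree and its treewidth is at least 2. Hence tw(G) = 2 exactly.

Treewidth 2.
One optimal decomposition is:
Bags: B1 = {1, 7, 9}  B2 = {1, 6, 9}  B3 = {5, 6, 9}  B4 = {2, 5, 9}  B5 = {2, 3, 9}  B6 = {3, 8, 9}  B7 = {4, 8, 9}
Tree: B1–B2, B2–B3, B3–B4, B4–B5, B5–B6, B6–B7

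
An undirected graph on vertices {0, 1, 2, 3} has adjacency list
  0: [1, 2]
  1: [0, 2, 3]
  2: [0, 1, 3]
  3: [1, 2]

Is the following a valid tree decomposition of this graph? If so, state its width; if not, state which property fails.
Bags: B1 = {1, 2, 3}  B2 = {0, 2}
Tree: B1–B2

A tree decomposition must satisfy three properties: every vertex lies in some bag; for every edge, both endpoints lie together in some bag; and for every vertex, the bags containing it form a connected subtree. Here edge (1,0) lies in no bag, so the decomposition is invalid.

No — edge (1,0) lies in no bag.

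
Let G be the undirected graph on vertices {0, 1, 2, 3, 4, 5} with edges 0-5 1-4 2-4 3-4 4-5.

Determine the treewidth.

1

A width-1 tree decomposition is:
Bags: B1 = {4, 5}  B2 = {1, 4}  B3 = {3, 4}  B4 = {2, 4}  B5 = {0, 5}
Tree: B1–B2, B2–B3, B1–B4, B1–B5
Each bag holds 2 vertices, so the decomposition has width 1, which upper-bounds the treewidth. G has an edge, so its treewidth is at least 1. Hence tw(G) = 1 exactly.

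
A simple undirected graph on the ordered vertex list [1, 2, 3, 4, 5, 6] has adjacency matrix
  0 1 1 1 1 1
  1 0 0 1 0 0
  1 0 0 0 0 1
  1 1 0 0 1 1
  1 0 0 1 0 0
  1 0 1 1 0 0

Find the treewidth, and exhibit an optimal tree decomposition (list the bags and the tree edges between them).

Each bag holds 3 vertices, so the decomposition has width 2, which upper-bounds the treewidth. On the other hand G contains the 3-clique {1, 3, 6}. A clique must lie in a single bag of any decomposition, so no decomposition can have width below 2. Therefore the treewidth is 2.

Treewidth 2.
One optimal decomposition is:
Bags: B1 = {1, 4, 6}  B2 = {1, 3, 6}  B3 = {1, 4, 5}  B4 = {1, 2, 4}
Tree: B1–B2, B1–B3, B3–B4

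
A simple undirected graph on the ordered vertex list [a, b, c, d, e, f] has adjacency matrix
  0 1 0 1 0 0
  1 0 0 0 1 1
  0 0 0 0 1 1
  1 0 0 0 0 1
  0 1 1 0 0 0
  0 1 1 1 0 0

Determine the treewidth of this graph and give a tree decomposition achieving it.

Treewidth 2.
Bags: B1 = {a, d, f}  B2 = {a, b, f}  B3 = {b, c, f}  B4 = {b, c, e}
Tree: B1–B2, B2–B3, B3–B4

The largest bag has 3 vertices, giving width 2; this decomposition certifies tw(G) ≤ 2. For the lower bound, G contains the cycle d–a–b–f–d, so G is not a forest; only forests have treewidth ≤ 1, hence tw(G) ≥ 2. Therefore the treewidth is 2.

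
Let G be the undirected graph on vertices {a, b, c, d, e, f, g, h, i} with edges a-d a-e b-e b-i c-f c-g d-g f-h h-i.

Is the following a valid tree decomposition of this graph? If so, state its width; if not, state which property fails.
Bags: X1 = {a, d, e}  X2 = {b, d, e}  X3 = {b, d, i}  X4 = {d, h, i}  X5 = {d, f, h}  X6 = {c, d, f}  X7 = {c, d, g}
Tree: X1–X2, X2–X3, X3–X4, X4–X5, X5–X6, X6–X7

Checking the three conditions: (i) the bags cover all of {a, b, c, d, e, f, g, h, i}; (ii) for each edge, some bag contains both endpoints; (iii) the bags containing any fixed vertex form a subtree. All hold, so the decomposition is valid with width 3 − 1 = 2.

Yes; width 2.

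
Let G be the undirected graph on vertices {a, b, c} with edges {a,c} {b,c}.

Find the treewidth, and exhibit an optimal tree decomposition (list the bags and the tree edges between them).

Treewidth 1.
One such decomposition:
Bags: B1 = {a, c}  B2 = {b, c}
Tree: B1–B2

Every bag has size at most 2, so the width is 2 − 1 = 1 and tw(G) ≤ 1. Since G has at least one edge (e.g. a–c), it is not an edgeless graph, so tw(G) ≥ 1. The upper and lower bounds meet at 1, so that is the treewidth.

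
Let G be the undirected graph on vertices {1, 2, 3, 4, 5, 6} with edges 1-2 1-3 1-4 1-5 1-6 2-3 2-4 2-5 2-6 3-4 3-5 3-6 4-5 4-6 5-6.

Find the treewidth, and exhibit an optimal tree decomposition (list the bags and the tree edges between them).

A single bag containing all 6 vertices is trivially a valid decomposition of width 5. Conversely, {1, 2, 3, 4, 5, 6} is a clique of size 6, and the vertices of any clique must share a bag in every tree decomposition; so some bag has ≥ 6 vertices and tw(G) ≥ 5. Therefore the treewidth is 5.

Treewidth 5.
Bags: B1 = {1, 2, 3, 4, 5, 6}
Tree: (single bag)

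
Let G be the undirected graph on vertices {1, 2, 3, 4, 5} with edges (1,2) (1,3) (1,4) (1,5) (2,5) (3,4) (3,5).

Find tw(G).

2

A width-2 tree decomposition is:
Bags: B1 = {1, 2, 5}  B2 = {1, 3, 5}  B3 = {1, 3, 4}
Tree: B1–B2, B2–B3
Every bag has size at most 3, so the width is 3 − 1 = 2 and tw(G) ≤ 2. For the lower bound, the 3 vertices {1, 2, 5} are pairwise adjacent, and any tree decomposition puts a clique entirely inside one bag — forcing width ≥ 2. Combining the bounds, tw(G) = 2.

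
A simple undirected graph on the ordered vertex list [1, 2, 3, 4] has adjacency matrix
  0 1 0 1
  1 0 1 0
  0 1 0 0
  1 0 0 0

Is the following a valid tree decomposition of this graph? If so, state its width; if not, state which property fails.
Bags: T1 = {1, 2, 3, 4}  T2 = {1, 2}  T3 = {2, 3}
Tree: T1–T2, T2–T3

No — bags containing vertex 3 are not connected in the tree.

A tree decomposition must satisfy three properties: every vertex lies in some bag; for every edge, both endpoints lie together in some bag; and for every vertex, the bags containing it form a connected subtree. Here bags containing vertex 3 are not connected in the tree, so the decomposition is invalid.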